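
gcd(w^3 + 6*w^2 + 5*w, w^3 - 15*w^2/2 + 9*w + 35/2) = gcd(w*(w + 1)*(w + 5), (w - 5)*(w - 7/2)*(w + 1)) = w + 1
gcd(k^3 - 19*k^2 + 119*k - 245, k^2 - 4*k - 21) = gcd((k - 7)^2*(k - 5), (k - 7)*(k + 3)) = k - 7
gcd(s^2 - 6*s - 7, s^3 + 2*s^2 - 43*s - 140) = s - 7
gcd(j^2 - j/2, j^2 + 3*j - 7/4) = j - 1/2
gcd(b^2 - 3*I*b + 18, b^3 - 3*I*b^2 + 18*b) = b^2 - 3*I*b + 18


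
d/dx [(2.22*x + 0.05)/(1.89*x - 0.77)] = (1.389003 - 3.409371*x)/(1.89*x - 0.77)^3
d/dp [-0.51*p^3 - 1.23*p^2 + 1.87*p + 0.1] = -1.53*p^2 - 2.46*p + 1.87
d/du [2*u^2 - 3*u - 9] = 4*u - 3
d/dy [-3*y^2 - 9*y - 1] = -6*y - 9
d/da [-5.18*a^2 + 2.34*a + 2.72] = 2.34 - 10.36*a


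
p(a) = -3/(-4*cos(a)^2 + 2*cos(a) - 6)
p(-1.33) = 0.52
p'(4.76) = 0.14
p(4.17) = 0.37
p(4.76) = 0.51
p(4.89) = 0.52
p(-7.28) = 0.49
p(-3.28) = 0.25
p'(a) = -3*(-8*sin(a)*cos(a) + 2*sin(a))/(-4*cos(a)^2 + 2*cos(a) - 6)^2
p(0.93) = 0.48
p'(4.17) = 0.24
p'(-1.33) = 0.01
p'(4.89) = 0.05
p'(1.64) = -0.20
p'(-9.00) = 0.09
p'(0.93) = 0.17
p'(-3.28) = -0.03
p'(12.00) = -0.15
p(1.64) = 0.49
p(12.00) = 0.42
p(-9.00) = 0.27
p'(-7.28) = -0.16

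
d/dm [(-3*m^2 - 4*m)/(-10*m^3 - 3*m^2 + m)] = 5*(-6*m^2 - 16*m - 3)/(100*m^4 + 60*m^3 - 11*m^2 - 6*m + 1)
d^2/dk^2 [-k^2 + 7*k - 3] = -2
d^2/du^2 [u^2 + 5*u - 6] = 2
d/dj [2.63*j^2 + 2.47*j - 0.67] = 5.26*j + 2.47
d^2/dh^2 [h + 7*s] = 0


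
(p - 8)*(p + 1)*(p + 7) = p^3 - 57*p - 56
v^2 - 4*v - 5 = (v - 5)*(v + 1)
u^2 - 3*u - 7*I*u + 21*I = (u - 3)*(u - 7*I)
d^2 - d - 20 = (d - 5)*(d + 4)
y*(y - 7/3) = y^2 - 7*y/3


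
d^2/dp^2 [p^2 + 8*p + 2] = 2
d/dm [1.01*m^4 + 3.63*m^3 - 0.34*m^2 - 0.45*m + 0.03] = 4.04*m^3 + 10.89*m^2 - 0.68*m - 0.45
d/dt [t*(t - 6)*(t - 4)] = 3*t^2 - 20*t + 24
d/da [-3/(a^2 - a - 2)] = 3*(2*a - 1)/(-a^2 + a + 2)^2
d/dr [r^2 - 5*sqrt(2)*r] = 2*r - 5*sqrt(2)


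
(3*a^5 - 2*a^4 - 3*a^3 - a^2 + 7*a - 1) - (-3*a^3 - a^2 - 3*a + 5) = 3*a^5 - 2*a^4 + 10*a - 6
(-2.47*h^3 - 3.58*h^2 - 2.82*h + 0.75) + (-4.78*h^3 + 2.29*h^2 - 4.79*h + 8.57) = -7.25*h^3 - 1.29*h^2 - 7.61*h + 9.32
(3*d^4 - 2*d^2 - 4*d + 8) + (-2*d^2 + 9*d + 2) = 3*d^4 - 4*d^2 + 5*d + 10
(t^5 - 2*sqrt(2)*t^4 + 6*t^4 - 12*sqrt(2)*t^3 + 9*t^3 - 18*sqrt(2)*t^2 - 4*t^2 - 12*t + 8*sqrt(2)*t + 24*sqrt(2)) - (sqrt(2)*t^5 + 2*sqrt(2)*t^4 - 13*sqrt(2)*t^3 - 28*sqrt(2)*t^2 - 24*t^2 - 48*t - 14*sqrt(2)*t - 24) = -sqrt(2)*t^5 + t^5 - 4*sqrt(2)*t^4 + 6*t^4 + sqrt(2)*t^3 + 9*t^3 + 10*sqrt(2)*t^2 + 20*t^2 + 22*sqrt(2)*t + 36*t + 24 + 24*sqrt(2)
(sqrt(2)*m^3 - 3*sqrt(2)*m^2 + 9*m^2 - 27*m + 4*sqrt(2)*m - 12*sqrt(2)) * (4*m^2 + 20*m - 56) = 4*sqrt(2)*m^5 + 8*sqrt(2)*m^4 + 36*m^4 - 100*sqrt(2)*m^3 + 72*m^3 - 1044*m^2 + 200*sqrt(2)*m^2 - 464*sqrt(2)*m + 1512*m + 672*sqrt(2)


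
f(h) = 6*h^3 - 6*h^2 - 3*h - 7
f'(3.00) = 123.00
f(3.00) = 92.00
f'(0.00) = -3.00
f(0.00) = -7.00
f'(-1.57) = 60.21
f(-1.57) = -40.30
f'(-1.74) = 72.38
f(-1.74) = -51.55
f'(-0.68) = 13.48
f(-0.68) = -9.62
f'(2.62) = 89.12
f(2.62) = 51.86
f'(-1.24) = 39.56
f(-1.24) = -23.95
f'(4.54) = 313.53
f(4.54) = 417.17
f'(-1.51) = 56.16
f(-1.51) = -36.81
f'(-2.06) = 98.10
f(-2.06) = -78.73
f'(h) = 18*h^2 - 12*h - 3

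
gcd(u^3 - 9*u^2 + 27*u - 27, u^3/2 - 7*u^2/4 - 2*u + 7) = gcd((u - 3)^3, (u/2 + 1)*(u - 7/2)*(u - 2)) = 1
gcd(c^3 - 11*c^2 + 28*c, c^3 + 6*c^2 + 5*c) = c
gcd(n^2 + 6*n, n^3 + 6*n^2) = n^2 + 6*n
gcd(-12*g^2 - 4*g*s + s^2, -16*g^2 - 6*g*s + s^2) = 2*g + s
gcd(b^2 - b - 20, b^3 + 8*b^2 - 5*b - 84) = b + 4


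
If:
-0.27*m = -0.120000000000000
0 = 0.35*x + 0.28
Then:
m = 0.44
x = -0.80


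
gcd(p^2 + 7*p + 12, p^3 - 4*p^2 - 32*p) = p + 4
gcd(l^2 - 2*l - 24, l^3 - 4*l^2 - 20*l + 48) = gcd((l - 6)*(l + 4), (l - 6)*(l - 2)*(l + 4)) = l^2 - 2*l - 24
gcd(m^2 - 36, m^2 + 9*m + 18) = m + 6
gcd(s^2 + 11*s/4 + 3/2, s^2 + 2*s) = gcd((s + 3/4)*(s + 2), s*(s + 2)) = s + 2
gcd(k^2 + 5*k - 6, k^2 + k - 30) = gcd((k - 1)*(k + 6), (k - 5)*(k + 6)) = k + 6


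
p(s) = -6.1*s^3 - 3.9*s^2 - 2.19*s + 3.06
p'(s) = -18.3*s^2 - 7.8*s - 2.19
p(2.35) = -102.79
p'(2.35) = -121.58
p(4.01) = -461.77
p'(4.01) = -327.73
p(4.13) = -502.22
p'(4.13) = -346.55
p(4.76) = -753.62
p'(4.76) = -453.95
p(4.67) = -713.49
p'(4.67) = -437.72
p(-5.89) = 1127.11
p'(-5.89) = -591.11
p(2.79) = -165.89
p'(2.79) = -166.40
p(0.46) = 0.63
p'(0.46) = -9.65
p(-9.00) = 4153.77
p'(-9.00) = -1414.29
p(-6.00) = 1193.40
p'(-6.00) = -614.19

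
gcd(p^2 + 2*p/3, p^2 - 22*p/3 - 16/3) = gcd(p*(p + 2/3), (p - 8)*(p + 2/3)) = p + 2/3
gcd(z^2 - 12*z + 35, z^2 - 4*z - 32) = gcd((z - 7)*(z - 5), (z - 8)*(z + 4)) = 1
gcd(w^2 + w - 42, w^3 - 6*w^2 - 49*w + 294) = w^2 + w - 42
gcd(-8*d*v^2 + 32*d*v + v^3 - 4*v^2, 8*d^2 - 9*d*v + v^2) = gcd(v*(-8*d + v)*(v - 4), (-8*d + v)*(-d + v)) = -8*d + v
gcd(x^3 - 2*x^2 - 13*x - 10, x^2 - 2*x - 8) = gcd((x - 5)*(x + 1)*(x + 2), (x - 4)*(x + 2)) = x + 2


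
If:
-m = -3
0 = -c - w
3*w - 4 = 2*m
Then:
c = -10/3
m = 3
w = 10/3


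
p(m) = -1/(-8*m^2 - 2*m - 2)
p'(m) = -(16*m + 2)/(-8*m^2 - 2*m - 2)^2 = (-8*m - 1)/(2*(4*m^2 + m + 1)^2)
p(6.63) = 0.00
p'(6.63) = -0.00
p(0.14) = 0.41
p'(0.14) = -0.71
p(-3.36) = 0.01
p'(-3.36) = 0.01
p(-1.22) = 0.09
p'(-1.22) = 0.13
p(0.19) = 0.37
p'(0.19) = -0.71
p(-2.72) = 0.02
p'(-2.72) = 0.01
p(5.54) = 0.00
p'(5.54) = -0.00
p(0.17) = 0.39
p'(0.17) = -0.71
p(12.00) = 0.00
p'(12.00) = 0.00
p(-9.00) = 0.00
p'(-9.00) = 0.00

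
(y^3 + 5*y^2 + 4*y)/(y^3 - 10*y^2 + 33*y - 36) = y*(y^2 + 5*y + 4)/(y^3 - 10*y^2 + 33*y - 36)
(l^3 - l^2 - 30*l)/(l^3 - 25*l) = (l - 6)/(l - 5)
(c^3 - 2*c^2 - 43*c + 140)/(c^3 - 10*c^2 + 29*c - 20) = (c + 7)/(c - 1)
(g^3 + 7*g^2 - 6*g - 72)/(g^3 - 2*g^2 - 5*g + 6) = (g^2 + 10*g + 24)/(g^2 + g - 2)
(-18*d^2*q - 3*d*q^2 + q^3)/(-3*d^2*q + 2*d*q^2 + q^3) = (-6*d + q)/(-d + q)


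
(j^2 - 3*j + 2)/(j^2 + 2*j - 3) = (j - 2)/(j + 3)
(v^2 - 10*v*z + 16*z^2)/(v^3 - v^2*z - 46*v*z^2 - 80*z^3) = (v - 2*z)/(v^2 + 7*v*z + 10*z^2)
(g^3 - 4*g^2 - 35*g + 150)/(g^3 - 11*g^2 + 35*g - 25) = (g + 6)/(g - 1)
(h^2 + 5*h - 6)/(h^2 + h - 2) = (h + 6)/(h + 2)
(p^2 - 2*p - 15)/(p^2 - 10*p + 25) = (p + 3)/(p - 5)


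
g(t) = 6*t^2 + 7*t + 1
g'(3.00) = 43.00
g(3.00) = 76.00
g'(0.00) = 7.00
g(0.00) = 1.00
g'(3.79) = 52.48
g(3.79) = 113.71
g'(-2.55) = -23.60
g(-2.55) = 22.16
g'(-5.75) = -62.00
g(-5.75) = 159.12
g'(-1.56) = -11.72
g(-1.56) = 4.68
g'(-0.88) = -3.56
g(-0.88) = -0.51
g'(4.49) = 60.88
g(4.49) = 153.39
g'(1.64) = 26.68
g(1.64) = 28.62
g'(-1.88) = -15.56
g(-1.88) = 9.05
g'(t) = 12*t + 7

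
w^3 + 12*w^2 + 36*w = w*(w + 6)^2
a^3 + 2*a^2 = a^2*(a + 2)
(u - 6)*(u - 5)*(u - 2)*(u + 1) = u^4 - 12*u^3 + 39*u^2 - 8*u - 60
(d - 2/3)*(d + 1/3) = d^2 - d/3 - 2/9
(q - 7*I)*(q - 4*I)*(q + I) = q^3 - 10*I*q^2 - 17*q - 28*I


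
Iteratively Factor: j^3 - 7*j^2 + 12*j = (j - 3)*(j^2 - 4*j) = (j - 4)*(j - 3)*(j)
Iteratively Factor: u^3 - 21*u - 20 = (u + 4)*(u^2 - 4*u - 5) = (u - 5)*(u + 4)*(u + 1)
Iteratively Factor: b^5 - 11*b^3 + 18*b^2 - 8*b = (b - 2)*(b^4 + 2*b^3 - 7*b^2 + 4*b) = (b - 2)*(b + 4)*(b^3 - 2*b^2 + b) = b*(b - 2)*(b + 4)*(b^2 - 2*b + 1) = b*(b - 2)*(b - 1)*(b + 4)*(b - 1)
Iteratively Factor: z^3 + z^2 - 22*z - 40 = (z + 2)*(z^2 - z - 20) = (z + 2)*(z + 4)*(z - 5)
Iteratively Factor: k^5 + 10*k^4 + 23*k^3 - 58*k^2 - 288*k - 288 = (k + 3)*(k^4 + 7*k^3 + 2*k^2 - 64*k - 96) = (k + 2)*(k + 3)*(k^3 + 5*k^2 - 8*k - 48) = (k + 2)*(k + 3)*(k + 4)*(k^2 + k - 12) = (k + 2)*(k + 3)*(k + 4)^2*(k - 3)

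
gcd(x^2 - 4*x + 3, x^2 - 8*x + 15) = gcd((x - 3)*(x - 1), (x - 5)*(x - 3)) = x - 3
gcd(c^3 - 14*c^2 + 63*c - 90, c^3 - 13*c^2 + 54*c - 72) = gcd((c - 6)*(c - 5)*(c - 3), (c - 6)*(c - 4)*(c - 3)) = c^2 - 9*c + 18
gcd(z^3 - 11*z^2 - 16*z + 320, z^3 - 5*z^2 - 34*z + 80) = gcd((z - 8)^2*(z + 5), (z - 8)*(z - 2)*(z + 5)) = z^2 - 3*z - 40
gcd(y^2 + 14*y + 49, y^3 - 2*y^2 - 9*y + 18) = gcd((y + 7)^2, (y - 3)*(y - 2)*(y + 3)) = 1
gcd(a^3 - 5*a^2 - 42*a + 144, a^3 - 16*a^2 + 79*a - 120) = a^2 - 11*a + 24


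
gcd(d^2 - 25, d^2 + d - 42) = 1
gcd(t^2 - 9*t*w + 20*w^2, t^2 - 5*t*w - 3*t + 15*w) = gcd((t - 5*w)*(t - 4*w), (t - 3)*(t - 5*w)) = t - 5*w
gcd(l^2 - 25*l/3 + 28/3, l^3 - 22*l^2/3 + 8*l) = l - 4/3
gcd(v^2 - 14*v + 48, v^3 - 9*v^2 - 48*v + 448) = v - 8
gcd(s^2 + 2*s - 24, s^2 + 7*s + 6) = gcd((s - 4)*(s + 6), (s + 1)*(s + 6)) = s + 6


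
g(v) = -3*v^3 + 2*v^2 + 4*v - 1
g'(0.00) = 4.00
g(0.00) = -1.00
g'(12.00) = -1244.00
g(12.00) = -4849.00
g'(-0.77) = -4.42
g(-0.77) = -1.52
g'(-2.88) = -82.17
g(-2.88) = 75.73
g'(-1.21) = -14.02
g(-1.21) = 2.40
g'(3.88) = -115.97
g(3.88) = -130.60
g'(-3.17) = -99.12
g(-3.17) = 101.98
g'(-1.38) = -18.66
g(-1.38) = 5.17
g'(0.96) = -0.45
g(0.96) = 2.03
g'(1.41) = -8.25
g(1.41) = 0.21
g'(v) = -9*v^2 + 4*v + 4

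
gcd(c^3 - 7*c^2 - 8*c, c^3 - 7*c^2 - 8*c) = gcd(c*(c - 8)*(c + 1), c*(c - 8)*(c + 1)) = c^3 - 7*c^2 - 8*c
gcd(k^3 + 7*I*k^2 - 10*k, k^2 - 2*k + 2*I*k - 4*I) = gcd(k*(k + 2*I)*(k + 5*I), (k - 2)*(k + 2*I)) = k + 2*I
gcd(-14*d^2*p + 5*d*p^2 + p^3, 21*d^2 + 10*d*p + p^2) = 7*d + p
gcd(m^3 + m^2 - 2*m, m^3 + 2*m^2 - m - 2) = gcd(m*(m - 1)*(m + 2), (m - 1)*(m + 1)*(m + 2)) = m^2 + m - 2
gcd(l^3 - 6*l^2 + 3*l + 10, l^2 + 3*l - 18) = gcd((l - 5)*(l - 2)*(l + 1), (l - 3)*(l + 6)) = 1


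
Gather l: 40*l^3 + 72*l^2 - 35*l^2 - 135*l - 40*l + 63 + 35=40*l^3 + 37*l^2 - 175*l + 98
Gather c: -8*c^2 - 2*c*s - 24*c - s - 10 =-8*c^2 + c*(-2*s - 24) - s - 10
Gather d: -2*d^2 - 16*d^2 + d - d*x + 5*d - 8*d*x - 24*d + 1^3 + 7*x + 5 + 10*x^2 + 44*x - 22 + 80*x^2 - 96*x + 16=-18*d^2 + d*(-9*x - 18) + 90*x^2 - 45*x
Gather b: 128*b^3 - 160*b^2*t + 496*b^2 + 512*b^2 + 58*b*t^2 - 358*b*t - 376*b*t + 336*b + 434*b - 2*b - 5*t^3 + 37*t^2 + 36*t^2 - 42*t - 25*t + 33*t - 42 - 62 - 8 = 128*b^3 + b^2*(1008 - 160*t) + b*(58*t^2 - 734*t + 768) - 5*t^3 + 73*t^2 - 34*t - 112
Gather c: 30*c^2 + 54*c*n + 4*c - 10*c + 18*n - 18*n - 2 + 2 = 30*c^2 + c*(54*n - 6)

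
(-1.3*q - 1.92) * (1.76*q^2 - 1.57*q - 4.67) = -2.288*q^3 - 1.3382*q^2 + 9.0854*q + 8.9664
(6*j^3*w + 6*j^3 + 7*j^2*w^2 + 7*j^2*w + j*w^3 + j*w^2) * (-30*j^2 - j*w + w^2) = -180*j^5*w - 180*j^5 - 216*j^4*w^2 - 216*j^4*w - 31*j^3*w^3 - 31*j^3*w^2 + 6*j^2*w^4 + 6*j^2*w^3 + j*w^5 + j*w^4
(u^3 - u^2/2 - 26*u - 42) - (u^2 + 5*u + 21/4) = u^3 - 3*u^2/2 - 31*u - 189/4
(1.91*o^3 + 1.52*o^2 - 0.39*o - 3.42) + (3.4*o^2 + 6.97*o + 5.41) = 1.91*o^3 + 4.92*o^2 + 6.58*o + 1.99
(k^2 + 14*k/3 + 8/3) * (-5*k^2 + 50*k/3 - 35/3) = -5*k^4 - 20*k^3/3 + 475*k^2/9 - 10*k - 280/9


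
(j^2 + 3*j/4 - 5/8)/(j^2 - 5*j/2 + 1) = (j + 5/4)/(j - 2)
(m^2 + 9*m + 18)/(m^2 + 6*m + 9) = (m + 6)/(m + 3)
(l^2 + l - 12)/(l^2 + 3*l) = (l^2 + l - 12)/(l*(l + 3))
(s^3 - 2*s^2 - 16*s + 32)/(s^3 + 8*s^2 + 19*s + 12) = (s^2 - 6*s + 8)/(s^2 + 4*s + 3)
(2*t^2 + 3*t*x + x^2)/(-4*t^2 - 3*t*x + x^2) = (2*t + x)/(-4*t + x)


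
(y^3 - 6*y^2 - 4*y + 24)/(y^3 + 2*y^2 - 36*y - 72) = (y - 2)/(y + 6)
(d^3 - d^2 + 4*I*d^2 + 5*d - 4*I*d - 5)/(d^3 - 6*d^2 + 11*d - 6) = (d^2 + 4*I*d + 5)/(d^2 - 5*d + 6)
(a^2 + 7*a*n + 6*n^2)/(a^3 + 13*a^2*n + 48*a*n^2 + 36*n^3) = 1/(a + 6*n)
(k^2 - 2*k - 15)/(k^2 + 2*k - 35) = (k + 3)/(k + 7)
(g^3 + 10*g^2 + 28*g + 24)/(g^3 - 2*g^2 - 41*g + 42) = (g^2 + 4*g + 4)/(g^2 - 8*g + 7)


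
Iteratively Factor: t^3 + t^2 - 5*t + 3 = (t - 1)*(t^2 + 2*t - 3) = (t - 1)*(t + 3)*(t - 1)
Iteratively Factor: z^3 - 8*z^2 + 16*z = (z)*(z^2 - 8*z + 16) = z*(z - 4)*(z - 4)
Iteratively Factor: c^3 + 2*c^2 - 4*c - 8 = (c - 2)*(c^2 + 4*c + 4) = (c - 2)*(c + 2)*(c + 2)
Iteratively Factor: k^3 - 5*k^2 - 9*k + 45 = (k - 5)*(k^2 - 9) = (k - 5)*(k + 3)*(k - 3)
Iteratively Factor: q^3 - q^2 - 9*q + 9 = (q - 3)*(q^2 + 2*q - 3) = (q - 3)*(q - 1)*(q + 3)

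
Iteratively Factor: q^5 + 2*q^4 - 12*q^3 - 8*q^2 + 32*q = (q - 2)*(q^4 + 4*q^3 - 4*q^2 - 16*q) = q*(q - 2)*(q^3 + 4*q^2 - 4*q - 16) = q*(q - 2)*(q + 4)*(q^2 - 4) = q*(q - 2)*(q + 2)*(q + 4)*(q - 2)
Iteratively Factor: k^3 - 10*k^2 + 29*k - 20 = (k - 5)*(k^2 - 5*k + 4) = (k - 5)*(k - 4)*(k - 1)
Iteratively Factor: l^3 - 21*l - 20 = (l + 4)*(l^2 - 4*l - 5) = (l - 5)*(l + 4)*(l + 1)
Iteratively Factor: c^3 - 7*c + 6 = (c - 2)*(c^2 + 2*c - 3) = (c - 2)*(c + 3)*(c - 1)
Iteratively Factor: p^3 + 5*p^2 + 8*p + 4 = (p + 2)*(p^2 + 3*p + 2) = (p + 2)^2*(p + 1)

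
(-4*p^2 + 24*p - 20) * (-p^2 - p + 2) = 4*p^4 - 20*p^3 - 12*p^2 + 68*p - 40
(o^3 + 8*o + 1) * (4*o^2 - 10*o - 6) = 4*o^5 - 10*o^4 + 26*o^3 - 76*o^2 - 58*o - 6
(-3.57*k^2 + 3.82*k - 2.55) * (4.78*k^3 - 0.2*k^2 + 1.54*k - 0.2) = -17.0646*k^5 + 18.9736*k^4 - 18.4508*k^3 + 7.1068*k^2 - 4.691*k + 0.51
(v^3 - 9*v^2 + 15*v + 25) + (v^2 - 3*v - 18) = v^3 - 8*v^2 + 12*v + 7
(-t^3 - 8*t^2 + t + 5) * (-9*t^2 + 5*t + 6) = 9*t^5 + 67*t^4 - 55*t^3 - 88*t^2 + 31*t + 30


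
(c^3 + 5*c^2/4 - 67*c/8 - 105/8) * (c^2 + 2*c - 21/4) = c^5 + 13*c^4/4 - 89*c^3/8 - 583*c^2/16 + 567*c/32 + 2205/32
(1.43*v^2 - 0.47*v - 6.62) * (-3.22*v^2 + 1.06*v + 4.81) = -4.6046*v^4 + 3.0292*v^3 + 27.6965*v^2 - 9.2779*v - 31.8422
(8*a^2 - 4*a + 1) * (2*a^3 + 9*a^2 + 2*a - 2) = 16*a^5 + 64*a^4 - 18*a^3 - 15*a^2 + 10*a - 2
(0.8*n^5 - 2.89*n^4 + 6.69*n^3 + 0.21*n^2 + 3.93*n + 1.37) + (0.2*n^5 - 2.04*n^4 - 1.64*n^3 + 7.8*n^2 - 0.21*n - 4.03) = 1.0*n^5 - 4.93*n^4 + 5.05*n^3 + 8.01*n^2 + 3.72*n - 2.66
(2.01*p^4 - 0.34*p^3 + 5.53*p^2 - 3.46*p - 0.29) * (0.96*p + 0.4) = 1.9296*p^5 + 0.4776*p^4 + 5.1728*p^3 - 1.1096*p^2 - 1.6624*p - 0.116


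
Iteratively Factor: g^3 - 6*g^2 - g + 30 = (g - 5)*(g^2 - g - 6) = (g - 5)*(g + 2)*(g - 3)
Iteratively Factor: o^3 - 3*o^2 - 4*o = (o)*(o^2 - 3*o - 4) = o*(o + 1)*(o - 4)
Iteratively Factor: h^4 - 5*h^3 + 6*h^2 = (h)*(h^3 - 5*h^2 + 6*h) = h^2*(h^2 - 5*h + 6) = h^2*(h - 3)*(h - 2)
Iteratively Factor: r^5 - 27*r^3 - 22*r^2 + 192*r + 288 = (r + 3)*(r^4 - 3*r^3 - 18*r^2 + 32*r + 96) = (r + 3)^2*(r^3 - 6*r^2 + 32) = (r - 4)*(r + 3)^2*(r^2 - 2*r - 8) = (r - 4)^2*(r + 3)^2*(r + 2)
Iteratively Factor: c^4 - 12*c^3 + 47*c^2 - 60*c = (c)*(c^3 - 12*c^2 + 47*c - 60) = c*(c - 3)*(c^2 - 9*c + 20) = c*(c - 5)*(c - 3)*(c - 4)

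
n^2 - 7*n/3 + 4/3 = (n - 4/3)*(n - 1)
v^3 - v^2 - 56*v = v*(v - 8)*(v + 7)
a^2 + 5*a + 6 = (a + 2)*(a + 3)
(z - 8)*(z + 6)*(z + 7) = z^3 + 5*z^2 - 62*z - 336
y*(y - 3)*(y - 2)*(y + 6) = y^4 + y^3 - 24*y^2 + 36*y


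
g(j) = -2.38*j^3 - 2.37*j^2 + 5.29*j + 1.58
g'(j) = -7.14*j^2 - 4.74*j + 5.29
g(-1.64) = -2.97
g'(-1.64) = -6.14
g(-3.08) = 32.34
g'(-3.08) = -47.84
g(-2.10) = 2.06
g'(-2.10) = -16.24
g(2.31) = -28.18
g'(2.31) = -43.76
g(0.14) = 2.27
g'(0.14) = 4.49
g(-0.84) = -3.13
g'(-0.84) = 4.23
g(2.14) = -21.28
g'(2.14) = -37.55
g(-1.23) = -4.08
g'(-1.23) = 0.32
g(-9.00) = 1497.02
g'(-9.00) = -530.39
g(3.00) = -68.14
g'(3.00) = -73.19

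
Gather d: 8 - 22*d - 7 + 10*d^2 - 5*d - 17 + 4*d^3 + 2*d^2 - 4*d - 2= 4*d^3 + 12*d^2 - 31*d - 18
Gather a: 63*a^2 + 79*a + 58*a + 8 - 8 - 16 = 63*a^2 + 137*a - 16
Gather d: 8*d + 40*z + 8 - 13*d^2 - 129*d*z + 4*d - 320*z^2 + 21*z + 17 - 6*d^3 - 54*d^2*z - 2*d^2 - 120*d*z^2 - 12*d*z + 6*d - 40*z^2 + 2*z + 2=-6*d^3 + d^2*(-54*z - 15) + d*(-120*z^2 - 141*z + 18) - 360*z^2 + 63*z + 27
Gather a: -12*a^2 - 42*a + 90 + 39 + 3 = -12*a^2 - 42*a + 132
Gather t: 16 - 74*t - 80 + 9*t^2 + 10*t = 9*t^2 - 64*t - 64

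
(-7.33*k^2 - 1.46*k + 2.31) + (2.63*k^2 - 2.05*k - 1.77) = -4.7*k^2 - 3.51*k + 0.54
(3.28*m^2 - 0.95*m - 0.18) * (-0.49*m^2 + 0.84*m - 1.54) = -1.6072*m^4 + 3.2207*m^3 - 5.761*m^2 + 1.3118*m + 0.2772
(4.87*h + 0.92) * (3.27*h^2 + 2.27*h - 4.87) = 15.9249*h^3 + 14.0633*h^2 - 21.6285*h - 4.4804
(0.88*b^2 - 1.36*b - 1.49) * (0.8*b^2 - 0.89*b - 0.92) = 0.704*b^4 - 1.8712*b^3 - 0.7912*b^2 + 2.5773*b + 1.3708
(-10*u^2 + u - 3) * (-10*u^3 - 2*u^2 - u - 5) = 100*u^5 + 10*u^4 + 38*u^3 + 55*u^2 - 2*u + 15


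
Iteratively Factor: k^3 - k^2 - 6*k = (k)*(k^2 - k - 6) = k*(k + 2)*(k - 3)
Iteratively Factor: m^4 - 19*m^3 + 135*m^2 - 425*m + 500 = (m - 5)*(m^3 - 14*m^2 + 65*m - 100) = (m - 5)^2*(m^2 - 9*m + 20) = (m - 5)^3*(m - 4)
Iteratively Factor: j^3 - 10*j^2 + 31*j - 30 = (j - 2)*(j^2 - 8*j + 15) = (j - 3)*(j - 2)*(j - 5)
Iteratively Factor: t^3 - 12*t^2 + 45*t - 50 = (t - 5)*(t^2 - 7*t + 10) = (t - 5)*(t - 2)*(t - 5)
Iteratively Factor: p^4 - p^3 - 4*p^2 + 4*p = (p)*(p^3 - p^2 - 4*p + 4) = p*(p - 1)*(p^2 - 4) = p*(p - 1)*(p + 2)*(p - 2)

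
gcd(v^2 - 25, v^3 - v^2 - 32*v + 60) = v - 5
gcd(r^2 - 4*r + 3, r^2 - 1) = r - 1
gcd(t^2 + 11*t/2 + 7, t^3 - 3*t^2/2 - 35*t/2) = t + 7/2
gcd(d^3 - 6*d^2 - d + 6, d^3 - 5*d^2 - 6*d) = d^2 - 5*d - 6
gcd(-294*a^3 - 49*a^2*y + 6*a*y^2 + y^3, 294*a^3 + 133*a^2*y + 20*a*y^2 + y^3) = 42*a^2 + 13*a*y + y^2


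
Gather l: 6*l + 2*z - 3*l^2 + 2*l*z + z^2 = -3*l^2 + l*(2*z + 6) + z^2 + 2*z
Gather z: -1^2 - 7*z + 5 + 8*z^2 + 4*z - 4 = 8*z^2 - 3*z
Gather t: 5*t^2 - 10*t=5*t^2 - 10*t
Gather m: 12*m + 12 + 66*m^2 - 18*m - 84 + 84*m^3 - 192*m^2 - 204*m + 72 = 84*m^3 - 126*m^2 - 210*m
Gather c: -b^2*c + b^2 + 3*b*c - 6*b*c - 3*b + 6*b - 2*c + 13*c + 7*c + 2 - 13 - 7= b^2 + 3*b + c*(-b^2 - 3*b + 18) - 18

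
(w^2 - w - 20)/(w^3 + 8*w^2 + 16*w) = (w - 5)/(w*(w + 4))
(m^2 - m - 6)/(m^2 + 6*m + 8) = (m - 3)/(m + 4)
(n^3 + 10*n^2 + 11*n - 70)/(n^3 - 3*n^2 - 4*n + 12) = (n^2 + 12*n + 35)/(n^2 - n - 6)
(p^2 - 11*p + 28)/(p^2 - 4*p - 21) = (p - 4)/(p + 3)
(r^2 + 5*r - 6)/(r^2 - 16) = (r^2 + 5*r - 6)/(r^2 - 16)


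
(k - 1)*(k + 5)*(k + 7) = k^3 + 11*k^2 + 23*k - 35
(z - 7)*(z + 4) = z^2 - 3*z - 28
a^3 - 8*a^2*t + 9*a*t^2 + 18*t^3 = (a - 6*t)*(a - 3*t)*(a + t)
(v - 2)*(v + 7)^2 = v^3 + 12*v^2 + 21*v - 98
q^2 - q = q*(q - 1)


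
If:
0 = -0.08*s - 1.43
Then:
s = -17.88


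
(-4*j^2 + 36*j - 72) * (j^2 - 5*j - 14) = -4*j^4 + 56*j^3 - 196*j^2 - 144*j + 1008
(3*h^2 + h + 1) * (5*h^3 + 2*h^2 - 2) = 15*h^5 + 11*h^4 + 7*h^3 - 4*h^2 - 2*h - 2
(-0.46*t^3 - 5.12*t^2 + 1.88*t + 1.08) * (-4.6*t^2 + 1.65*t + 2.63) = 2.116*t^5 + 22.793*t^4 - 18.3058*t^3 - 15.3316*t^2 + 6.7264*t + 2.8404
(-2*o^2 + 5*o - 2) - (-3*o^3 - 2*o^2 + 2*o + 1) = 3*o^3 + 3*o - 3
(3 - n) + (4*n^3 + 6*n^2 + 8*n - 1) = 4*n^3 + 6*n^2 + 7*n + 2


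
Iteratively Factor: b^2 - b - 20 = (b + 4)*(b - 5)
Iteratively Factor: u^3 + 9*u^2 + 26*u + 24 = (u + 3)*(u^2 + 6*u + 8) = (u + 2)*(u + 3)*(u + 4)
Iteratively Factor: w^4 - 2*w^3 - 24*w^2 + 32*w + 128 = (w + 2)*(w^3 - 4*w^2 - 16*w + 64) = (w - 4)*(w + 2)*(w^2 - 16) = (w - 4)*(w + 2)*(w + 4)*(w - 4)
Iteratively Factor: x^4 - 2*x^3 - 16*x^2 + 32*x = (x)*(x^3 - 2*x^2 - 16*x + 32) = x*(x - 4)*(x^2 + 2*x - 8) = x*(x - 4)*(x - 2)*(x + 4)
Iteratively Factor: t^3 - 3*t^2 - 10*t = (t + 2)*(t^2 - 5*t) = t*(t + 2)*(t - 5)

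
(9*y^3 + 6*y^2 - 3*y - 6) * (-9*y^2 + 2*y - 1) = -81*y^5 - 36*y^4 + 30*y^3 + 42*y^2 - 9*y + 6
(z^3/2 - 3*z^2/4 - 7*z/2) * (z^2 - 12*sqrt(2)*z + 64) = z^5/2 - 6*sqrt(2)*z^4 - 3*z^4/4 + 9*sqrt(2)*z^3 + 57*z^3/2 - 48*z^2 + 42*sqrt(2)*z^2 - 224*z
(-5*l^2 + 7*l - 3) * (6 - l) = 5*l^3 - 37*l^2 + 45*l - 18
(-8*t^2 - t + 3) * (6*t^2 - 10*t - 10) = -48*t^4 + 74*t^3 + 108*t^2 - 20*t - 30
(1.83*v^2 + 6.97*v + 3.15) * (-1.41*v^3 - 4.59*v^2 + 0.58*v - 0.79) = -2.5803*v^5 - 18.2274*v^4 - 35.3724*v^3 - 11.8616*v^2 - 3.6793*v - 2.4885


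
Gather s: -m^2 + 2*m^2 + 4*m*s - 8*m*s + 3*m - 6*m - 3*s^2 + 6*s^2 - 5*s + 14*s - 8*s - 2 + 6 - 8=m^2 - 3*m + 3*s^2 + s*(1 - 4*m) - 4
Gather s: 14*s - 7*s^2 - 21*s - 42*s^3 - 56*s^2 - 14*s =-42*s^3 - 63*s^2 - 21*s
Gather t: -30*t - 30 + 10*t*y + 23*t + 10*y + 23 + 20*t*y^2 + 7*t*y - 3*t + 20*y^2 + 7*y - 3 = t*(20*y^2 + 17*y - 10) + 20*y^2 + 17*y - 10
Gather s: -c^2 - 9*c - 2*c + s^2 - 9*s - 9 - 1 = -c^2 - 11*c + s^2 - 9*s - 10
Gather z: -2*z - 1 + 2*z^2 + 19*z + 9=2*z^2 + 17*z + 8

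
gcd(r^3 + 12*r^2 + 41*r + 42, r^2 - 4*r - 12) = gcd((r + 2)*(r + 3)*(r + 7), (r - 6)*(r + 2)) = r + 2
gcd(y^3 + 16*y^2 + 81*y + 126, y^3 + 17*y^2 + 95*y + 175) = y + 7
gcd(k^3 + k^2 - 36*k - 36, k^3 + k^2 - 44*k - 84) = k + 6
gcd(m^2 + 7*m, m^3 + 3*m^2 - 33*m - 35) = m + 7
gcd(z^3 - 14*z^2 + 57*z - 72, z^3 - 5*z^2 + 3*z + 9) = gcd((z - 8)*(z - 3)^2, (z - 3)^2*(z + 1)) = z^2 - 6*z + 9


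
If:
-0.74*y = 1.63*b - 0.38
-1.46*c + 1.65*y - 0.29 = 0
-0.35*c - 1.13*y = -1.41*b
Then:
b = 0.15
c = 0.01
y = 0.18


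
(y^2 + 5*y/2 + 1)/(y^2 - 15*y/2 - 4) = (y + 2)/(y - 8)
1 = 1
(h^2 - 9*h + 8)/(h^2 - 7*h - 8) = (h - 1)/(h + 1)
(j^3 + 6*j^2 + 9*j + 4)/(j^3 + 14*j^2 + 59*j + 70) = (j^3 + 6*j^2 + 9*j + 4)/(j^3 + 14*j^2 + 59*j + 70)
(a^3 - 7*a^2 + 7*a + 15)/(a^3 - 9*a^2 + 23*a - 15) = (a + 1)/(a - 1)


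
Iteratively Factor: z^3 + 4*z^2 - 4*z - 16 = (z + 4)*(z^2 - 4) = (z - 2)*(z + 4)*(z + 2)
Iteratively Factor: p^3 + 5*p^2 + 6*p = (p + 3)*(p^2 + 2*p) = (p + 2)*(p + 3)*(p)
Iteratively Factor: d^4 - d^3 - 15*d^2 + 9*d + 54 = (d - 3)*(d^3 + 2*d^2 - 9*d - 18) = (d - 3)*(d + 2)*(d^2 - 9) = (d - 3)^2*(d + 2)*(d + 3)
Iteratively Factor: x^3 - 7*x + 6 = (x - 1)*(x^2 + x - 6) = (x - 2)*(x - 1)*(x + 3)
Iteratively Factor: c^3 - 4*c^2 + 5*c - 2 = (c - 2)*(c^2 - 2*c + 1) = (c - 2)*(c - 1)*(c - 1)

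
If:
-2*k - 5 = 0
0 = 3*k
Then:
No Solution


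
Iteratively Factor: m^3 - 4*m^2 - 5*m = (m - 5)*(m^2 + m) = (m - 5)*(m + 1)*(m)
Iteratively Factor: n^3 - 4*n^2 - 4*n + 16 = (n - 2)*(n^2 - 2*n - 8) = (n - 4)*(n - 2)*(n + 2)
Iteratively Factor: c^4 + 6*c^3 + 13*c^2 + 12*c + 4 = (c + 2)*(c^3 + 4*c^2 + 5*c + 2) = (c + 1)*(c + 2)*(c^2 + 3*c + 2) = (c + 1)^2*(c + 2)*(c + 2)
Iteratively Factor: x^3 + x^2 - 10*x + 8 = (x - 1)*(x^2 + 2*x - 8) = (x - 2)*(x - 1)*(x + 4)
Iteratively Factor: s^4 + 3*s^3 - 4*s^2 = (s)*(s^3 + 3*s^2 - 4*s) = s*(s + 4)*(s^2 - s) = s^2*(s + 4)*(s - 1)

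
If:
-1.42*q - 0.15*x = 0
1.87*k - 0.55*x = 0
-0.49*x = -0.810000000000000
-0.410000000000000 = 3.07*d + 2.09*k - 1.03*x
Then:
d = 0.09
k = 0.49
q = -0.17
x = 1.65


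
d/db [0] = 0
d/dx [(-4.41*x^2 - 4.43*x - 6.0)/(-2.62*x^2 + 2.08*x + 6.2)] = (-20.7794*x^2 - 86.124*x - 14.986)/(6.8644*x^4 - 10.8992*x^3 - 28.1616*x^2 + 25.792*x + 38.44)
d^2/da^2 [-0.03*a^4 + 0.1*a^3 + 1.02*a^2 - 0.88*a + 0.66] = -0.36*a^2 + 0.6*a + 2.04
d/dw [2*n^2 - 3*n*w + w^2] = -3*n + 2*w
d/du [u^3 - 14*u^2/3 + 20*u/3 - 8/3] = 3*u^2 - 28*u/3 + 20/3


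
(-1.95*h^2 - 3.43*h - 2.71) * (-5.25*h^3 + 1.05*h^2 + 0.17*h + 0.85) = 10.2375*h^5 + 15.96*h^4 + 10.2945*h^3 - 5.0861*h^2 - 3.3762*h - 2.3035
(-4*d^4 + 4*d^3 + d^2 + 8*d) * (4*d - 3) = -16*d^5 + 28*d^4 - 8*d^3 + 29*d^2 - 24*d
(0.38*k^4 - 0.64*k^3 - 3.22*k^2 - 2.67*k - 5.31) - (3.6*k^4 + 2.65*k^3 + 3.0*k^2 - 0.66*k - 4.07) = -3.22*k^4 - 3.29*k^3 - 6.22*k^2 - 2.01*k - 1.24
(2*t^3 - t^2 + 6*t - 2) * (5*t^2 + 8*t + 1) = 10*t^5 + 11*t^4 + 24*t^3 + 37*t^2 - 10*t - 2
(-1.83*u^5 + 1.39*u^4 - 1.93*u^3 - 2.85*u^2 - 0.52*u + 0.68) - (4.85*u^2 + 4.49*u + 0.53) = -1.83*u^5 + 1.39*u^4 - 1.93*u^3 - 7.7*u^2 - 5.01*u + 0.15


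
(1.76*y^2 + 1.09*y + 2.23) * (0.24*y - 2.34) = 0.4224*y^3 - 3.8568*y^2 - 2.0154*y - 5.2182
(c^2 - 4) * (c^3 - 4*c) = c^5 - 8*c^3 + 16*c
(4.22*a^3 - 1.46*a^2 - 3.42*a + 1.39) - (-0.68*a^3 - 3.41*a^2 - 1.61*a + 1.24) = 4.9*a^3 + 1.95*a^2 - 1.81*a + 0.15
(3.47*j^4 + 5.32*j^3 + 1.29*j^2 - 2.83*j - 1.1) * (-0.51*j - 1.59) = -1.7697*j^5 - 8.2305*j^4 - 9.1167*j^3 - 0.6078*j^2 + 5.0607*j + 1.749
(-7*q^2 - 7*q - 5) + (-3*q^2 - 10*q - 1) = -10*q^2 - 17*q - 6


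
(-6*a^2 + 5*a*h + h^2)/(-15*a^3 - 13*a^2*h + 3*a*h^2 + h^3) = (6*a^2 - 5*a*h - h^2)/(15*a^3 + 13*a^2*h - 3*a*h^2 - h^3)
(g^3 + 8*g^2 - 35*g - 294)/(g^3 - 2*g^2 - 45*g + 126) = (g + 7)/(g - 3)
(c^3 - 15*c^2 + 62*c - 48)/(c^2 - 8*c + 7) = (c^2 - 14*c + 48)/(c - 7)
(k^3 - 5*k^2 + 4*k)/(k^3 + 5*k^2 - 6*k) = (k - 4)/(k + 6)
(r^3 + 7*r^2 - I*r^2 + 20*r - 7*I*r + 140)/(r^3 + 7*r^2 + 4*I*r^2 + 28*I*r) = (r - 5*I)/r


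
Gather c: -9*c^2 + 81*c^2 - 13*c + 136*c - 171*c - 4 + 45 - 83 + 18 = 72*c^2 - 48*c - 24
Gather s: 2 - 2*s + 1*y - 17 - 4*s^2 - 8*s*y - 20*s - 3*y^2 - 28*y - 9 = -4*s^2 + s*(-8*y - 22) - 3*y^2 - 27*y - 24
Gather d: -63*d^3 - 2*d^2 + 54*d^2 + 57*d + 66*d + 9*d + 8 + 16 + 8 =-63*d^3 + 52*d^2 + 132*d + 32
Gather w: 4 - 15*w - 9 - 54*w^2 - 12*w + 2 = -54*w^2 - 27*w - 3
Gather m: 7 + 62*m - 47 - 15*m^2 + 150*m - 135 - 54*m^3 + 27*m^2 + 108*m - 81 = -54*m^3 + 12*m^2 + 320*m - 256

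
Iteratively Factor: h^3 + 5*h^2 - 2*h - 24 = (h + 3)*(h^2 + 2*h - 8) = (h - 2)*(h + 3)*(h + 4)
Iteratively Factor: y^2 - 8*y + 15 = (y - 5)*(y - 3)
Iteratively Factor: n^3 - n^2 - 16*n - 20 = (n + 2)*(n^2 - 3*n - 10) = (n - 5)*(n + 2)*(n + 2)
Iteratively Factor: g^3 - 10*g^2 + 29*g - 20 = (g - 4)*(g^2 - 6*g + 5) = (g - 5)*(g - 4)*(g - 1)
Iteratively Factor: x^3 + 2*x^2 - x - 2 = (x + 1)*(x^2 + x - 2) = (x + 1)*(x + 2)*(x - 1)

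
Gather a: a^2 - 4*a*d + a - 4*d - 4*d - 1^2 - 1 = a^2 + a*(1 - 4*d) - 8*d - 2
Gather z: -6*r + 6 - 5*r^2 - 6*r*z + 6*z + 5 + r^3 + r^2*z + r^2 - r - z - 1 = r^3 - 4*r^2 - 7*r + z*(r^2 - 6*r + 5) + 10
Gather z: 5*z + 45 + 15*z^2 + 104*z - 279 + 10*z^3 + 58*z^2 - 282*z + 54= 10*z^3 + 73*z^2 - 173*z - 180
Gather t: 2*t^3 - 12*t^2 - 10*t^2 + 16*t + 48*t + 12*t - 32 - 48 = 2*t^3 - 22*t^2 + 76*t - 80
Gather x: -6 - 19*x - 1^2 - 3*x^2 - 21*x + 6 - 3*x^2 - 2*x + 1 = -6*x^2 - 42*x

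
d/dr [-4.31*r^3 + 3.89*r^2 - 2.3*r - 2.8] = -12.93*r^2 + 7.78*r - 2.3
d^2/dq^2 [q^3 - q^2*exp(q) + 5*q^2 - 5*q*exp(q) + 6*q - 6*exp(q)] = -q^2*exp(q) - 9*q*exp(q) + 6*q - 18*exp(q) + 10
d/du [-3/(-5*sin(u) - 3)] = -15*cos(u)/(5*sin(u) + 3)^2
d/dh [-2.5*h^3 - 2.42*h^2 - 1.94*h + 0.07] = -7.5*h^2 - 4.84*h - 1.94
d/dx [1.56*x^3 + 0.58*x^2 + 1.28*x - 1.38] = 4.68*x^2 + 1.16*x + 1.28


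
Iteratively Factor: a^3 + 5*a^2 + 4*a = (a + 4)*(a^2 + a) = (a + 1)*(a + 4)*(a)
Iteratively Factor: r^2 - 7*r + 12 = (r - 3)*(r - 4)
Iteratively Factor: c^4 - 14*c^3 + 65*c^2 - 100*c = (c)*(c^3 - 14*c^2 + 65*c - 100) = c*(c - 5)*(c^2 - 9*c + 20) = c*(c - 5)^2*(c - 4)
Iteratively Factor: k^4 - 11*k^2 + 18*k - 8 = (k + 4)*(k^3 - 4*k^2 + 5*k - 2) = (k - 1)*(k + 4)*(k^2 - 3*k + 2) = (k - 1)^2*(k + 4)*(k - 2)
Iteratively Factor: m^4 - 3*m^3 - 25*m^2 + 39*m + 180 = (m - 5)*(m^3 + 2*m^2 - 15*m - 36) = (m - 5)*(m + 3)*(m^2 - m - 12) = (m - 5)*(m + 3)^2*(m - 4)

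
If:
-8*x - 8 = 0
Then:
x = -1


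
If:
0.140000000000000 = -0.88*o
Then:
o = -0.16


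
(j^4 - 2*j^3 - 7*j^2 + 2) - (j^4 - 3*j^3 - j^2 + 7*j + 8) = j^3 - 6*j^2 - 7*j - 6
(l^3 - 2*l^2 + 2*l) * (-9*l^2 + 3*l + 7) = -9*l^5 + 21*l^4 - 17*l^3 - 8*l^2 + 14*l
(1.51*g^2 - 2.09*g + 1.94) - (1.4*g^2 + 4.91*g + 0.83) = 0.11*g^2 - 7.0*g + 1.11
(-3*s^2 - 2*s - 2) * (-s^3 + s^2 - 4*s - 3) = 3*s^5 - s^4 + 12*s^3 + 15*s^2 + 14*s + 6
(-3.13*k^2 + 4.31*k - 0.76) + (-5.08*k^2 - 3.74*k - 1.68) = -8.21*k^2 + 0.569999999999999*k - 2.44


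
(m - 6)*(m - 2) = m^2 - 8*m + 12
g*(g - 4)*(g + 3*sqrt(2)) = g^3 - 4*g^2 + 3*sqrt(2)*g^2 - 12*sqrt(2)*g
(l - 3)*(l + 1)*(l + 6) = l^3 + 4*l^2 - 15*l - 18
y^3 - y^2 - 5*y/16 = y*(y - 5/4)*(y + 1/4)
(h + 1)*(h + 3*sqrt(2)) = h^2 + h + 3*sqrt(2)*h + 3*sqrt(2)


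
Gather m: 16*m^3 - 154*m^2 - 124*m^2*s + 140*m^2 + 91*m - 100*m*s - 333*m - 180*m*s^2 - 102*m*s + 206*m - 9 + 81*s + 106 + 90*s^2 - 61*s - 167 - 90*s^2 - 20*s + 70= 16*m^3 + m^2*(-124*s - 14) + m*(-180*s^2 - 202*s - 36)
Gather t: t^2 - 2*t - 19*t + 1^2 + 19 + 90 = t^2 - 21*t + 110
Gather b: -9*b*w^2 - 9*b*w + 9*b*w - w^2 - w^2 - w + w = -9*b*w^2 - 2*w^2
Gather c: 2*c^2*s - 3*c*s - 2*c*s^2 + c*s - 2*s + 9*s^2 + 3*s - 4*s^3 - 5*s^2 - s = 2*c^2*s + c*(-2*s^2 - 2*s) - 4*s^3 + 4*s^2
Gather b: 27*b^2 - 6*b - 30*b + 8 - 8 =27*b^2 - 36*b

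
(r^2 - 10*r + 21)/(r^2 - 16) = (r^2 - 10*r + 21)/(r^2 - 16)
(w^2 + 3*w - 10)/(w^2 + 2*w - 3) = (w^2 + 3*w - 10)/(w^2 + 2*w - 3)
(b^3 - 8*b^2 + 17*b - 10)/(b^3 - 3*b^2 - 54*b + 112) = (b^2 - 6*b + 5)/(b^2 - b - 56)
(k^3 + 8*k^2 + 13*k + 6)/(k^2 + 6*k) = k + 2 + 1/k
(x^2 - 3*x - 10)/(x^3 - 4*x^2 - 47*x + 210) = (x + 2)/(x^2 + x - 42)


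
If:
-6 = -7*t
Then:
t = 6/7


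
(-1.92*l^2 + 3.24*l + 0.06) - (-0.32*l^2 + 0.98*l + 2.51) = -1.6*l^2 + 2.26*l - 2.45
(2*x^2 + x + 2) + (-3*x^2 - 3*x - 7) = -x^2 - 2*x - 5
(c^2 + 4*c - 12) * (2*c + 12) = 2*c^3 + 20*c^2 + 24*c - 144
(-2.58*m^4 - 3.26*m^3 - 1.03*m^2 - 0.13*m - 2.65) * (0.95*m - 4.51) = -2.451*m^5 + 8.5388*m^4 + 13.7241*m^3 + 4.5218*m^2 - 1.9312*m + 11.9515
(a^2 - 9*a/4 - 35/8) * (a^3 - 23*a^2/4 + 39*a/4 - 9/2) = a^5 - 8*a^4 + 293*a^3/16 - 41*a^2/32 - 1041*a/32 + 315/16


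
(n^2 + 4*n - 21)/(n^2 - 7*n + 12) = (n + 7)/(n - 4)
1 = 1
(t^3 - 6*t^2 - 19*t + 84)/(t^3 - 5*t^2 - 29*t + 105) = (t + 4)/(t + 5)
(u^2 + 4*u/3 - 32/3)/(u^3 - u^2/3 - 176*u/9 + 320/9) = 3*(u + 4)/(3*u^2 + 7*u - 40)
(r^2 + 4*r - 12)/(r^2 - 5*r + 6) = (r + 6)/(r - 3)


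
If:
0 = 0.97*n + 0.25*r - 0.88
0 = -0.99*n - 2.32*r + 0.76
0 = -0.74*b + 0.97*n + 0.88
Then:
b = 2.40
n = 0.92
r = -0.07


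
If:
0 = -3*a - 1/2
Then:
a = -1/6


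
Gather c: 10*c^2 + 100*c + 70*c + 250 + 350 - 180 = 10*c^2 + 170*c + 420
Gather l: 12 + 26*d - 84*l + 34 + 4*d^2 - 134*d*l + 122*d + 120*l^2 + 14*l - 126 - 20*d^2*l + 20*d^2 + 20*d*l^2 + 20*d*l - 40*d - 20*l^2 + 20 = 24*d^2 + 108*d + l^2*(20*d + 100) + l*(-20*d^2 - 114*d - 70) - 60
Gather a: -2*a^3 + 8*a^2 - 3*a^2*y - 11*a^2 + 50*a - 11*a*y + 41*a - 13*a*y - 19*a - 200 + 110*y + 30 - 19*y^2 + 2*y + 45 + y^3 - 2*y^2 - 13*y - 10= -2*a^3 + a^2*(-3*y - 3) + a*(72 - 24*y) + y^3 - 21*y^2 + 99*y - 135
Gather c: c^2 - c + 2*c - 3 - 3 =c^2 + c - 6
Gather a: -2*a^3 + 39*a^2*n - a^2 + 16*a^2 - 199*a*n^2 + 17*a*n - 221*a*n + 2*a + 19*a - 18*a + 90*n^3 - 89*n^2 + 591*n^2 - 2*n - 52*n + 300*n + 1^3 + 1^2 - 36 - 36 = -2*a^3 + a^2*(39*n + 15) + a*(-199*n^2 - 204*n + 3) + 90*n^3 + 502*n^2 + 246*n - 70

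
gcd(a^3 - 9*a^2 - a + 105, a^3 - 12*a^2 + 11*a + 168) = a^2 - 4*a - 21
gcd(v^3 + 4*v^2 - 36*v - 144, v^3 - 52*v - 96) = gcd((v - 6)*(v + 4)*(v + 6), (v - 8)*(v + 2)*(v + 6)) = v + 6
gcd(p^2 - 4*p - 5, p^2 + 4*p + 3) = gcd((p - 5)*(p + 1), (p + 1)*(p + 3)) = p + 1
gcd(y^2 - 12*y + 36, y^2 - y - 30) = y - 6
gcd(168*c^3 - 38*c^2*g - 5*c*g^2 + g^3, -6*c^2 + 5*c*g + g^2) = 6*c + g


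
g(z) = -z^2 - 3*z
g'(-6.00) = 9.00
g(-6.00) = -18.00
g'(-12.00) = 21.00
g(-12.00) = -108.00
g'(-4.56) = 6.12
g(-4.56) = -7.11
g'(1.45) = -5.90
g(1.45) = -6.45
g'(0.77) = -4.54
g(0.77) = -2.90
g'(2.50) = -8.00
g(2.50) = -13.75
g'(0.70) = -4.40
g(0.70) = -2.59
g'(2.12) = -7.24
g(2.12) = -10.85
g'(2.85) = -8.70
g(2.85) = -16.67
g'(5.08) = -13.16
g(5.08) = -41.05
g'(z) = -2*z - 3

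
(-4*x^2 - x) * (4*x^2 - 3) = -16*x^4 - 4*x^3 + 12*x^2 + 3*x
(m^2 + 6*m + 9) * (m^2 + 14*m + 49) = m^4 + 20*m^3 + 142*m^2 + 420*m + 441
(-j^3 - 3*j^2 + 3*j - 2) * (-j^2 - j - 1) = j^5 + 4*j^4 + j^3 + 2*j^2 - j + 2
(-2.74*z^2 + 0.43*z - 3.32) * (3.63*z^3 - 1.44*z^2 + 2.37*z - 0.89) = -9.9462*z^5 + 5.5065*z^4 - 19.1646*z^3 + 8.2385*z^2 - 8.2511*z + 2.9548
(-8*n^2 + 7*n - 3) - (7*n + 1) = -8*n^2 - 4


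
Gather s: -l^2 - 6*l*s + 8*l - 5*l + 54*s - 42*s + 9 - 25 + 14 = -l^2 + 3*l + s*(12 - 6*l) - 2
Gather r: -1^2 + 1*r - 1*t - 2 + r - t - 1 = 2*r - 2*t - 4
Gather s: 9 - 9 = 0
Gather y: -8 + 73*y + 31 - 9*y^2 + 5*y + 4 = -9*y^2 + 78*y + 27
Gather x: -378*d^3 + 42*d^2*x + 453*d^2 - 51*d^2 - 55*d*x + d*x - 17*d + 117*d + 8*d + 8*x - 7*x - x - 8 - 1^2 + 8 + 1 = -378*d^3 + 402*d^2 + 108*d + x*(42*d^2 - 54*d)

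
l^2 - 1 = (l - 1)*(l + 1)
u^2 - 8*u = u*(u - 8)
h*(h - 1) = h^2 - h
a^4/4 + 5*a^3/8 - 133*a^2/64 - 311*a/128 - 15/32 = (a/4 + 1)*(a - 5/2)*(a + 1/4)*(a + 3/4)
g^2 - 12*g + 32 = (g - 8)*(g - 4)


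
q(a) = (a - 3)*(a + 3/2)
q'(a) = 2*a - 3/2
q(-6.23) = 43.66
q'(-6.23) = -13.96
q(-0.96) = -2.14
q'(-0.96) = -3.42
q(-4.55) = 23.03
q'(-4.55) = -10.60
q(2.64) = -1.49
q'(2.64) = 3.78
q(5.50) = 17.50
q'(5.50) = 9.50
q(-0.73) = -2.87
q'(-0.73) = -2.96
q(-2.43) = 5.05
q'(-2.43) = -6.36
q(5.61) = 18.56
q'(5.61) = 9.72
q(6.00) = 22.50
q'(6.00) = 10.50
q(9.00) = 63.00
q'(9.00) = 16.50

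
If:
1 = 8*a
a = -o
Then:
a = 1/8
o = -1/8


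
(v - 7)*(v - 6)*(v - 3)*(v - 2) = v^4 - 18*v^3 + 113*v^2 - 288*v + 252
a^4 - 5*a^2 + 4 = (a - 2)*(a - 1)*(a + 1)*(a + 2)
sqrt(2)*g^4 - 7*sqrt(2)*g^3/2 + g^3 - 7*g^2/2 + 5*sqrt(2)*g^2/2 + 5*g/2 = g*(g - 5/2)*(g - 1)*(sqrt(2)*g + 1)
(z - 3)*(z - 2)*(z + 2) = z^3 - 3*z^2 - 4*z + 12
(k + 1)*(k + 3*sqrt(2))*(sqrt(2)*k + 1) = sqrt(2)*k^3 + sqrt(2)*k^2 + 7*k^2 + 3*sqrt(2)*k + 7*k + 3*sqrt(2)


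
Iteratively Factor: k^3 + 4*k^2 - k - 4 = (k + 1)*(k^2 + 3*k - 4) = (k - 1)*(k + 1)*(k + 4)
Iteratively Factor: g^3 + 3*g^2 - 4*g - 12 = (g + 3)*(g^2 - 4) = (g + 2)*(g + 3)*(g - 2)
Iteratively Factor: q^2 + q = (q + 1)*(q)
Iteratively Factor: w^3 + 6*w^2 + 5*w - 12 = (w + 3)*(w^2 + 3*w - 4) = (w - 1)*(w + 3)*(w + 4)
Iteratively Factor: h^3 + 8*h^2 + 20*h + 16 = (h + 2)*(h^2 + 6*h + 8) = (h + 2)^2*(h + 4)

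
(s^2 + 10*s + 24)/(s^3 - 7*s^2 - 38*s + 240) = (s + 4)/(s^2 - 13*s + 40)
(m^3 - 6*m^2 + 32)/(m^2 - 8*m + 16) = m + 2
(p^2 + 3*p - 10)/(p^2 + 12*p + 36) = (p^2 + 3*p - 10)/(p^2 + 12*p + 36)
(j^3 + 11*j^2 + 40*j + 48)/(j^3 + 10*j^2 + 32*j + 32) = (j + 3)/(j + 2)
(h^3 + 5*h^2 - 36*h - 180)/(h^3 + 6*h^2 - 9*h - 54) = (h^2 - h - 30)/(h^2 - 9)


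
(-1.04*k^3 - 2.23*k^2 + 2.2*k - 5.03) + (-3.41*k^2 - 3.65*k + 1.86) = -1.04*k^3 - 5.64*k^2 - 1.45*k - 3.17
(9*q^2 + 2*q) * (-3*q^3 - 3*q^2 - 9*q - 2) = -27*q^5 - 33*q^4 - 87*q^3 - 36*q^2 - 4*q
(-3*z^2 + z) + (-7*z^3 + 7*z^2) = -7*z^3 + 4*z^2 + z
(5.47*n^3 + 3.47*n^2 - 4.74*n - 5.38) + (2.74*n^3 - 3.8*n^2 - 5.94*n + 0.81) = 8.21*n^3 - 0.33*n^2 - 10.68*n - 4.57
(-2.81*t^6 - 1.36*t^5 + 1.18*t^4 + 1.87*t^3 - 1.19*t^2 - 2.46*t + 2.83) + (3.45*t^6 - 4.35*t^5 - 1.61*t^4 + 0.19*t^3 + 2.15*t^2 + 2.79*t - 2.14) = 0.64*t^6 - 5.71*t^5 - 0.43*t^4 + 2.06*t^3 + 0.96*t^2 + 0.33*t + 0.69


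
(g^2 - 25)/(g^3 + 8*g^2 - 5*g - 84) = (g^2 - 25)/(g^3 + 8*g^2 - 5*g - 84)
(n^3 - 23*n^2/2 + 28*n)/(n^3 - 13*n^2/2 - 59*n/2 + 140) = n/(n + 5)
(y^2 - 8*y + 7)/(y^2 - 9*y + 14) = (y - 1)/(y - 2)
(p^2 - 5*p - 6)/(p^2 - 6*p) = (p + 1)/p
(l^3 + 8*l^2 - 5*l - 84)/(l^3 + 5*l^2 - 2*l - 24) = (l^2 + 4*l - 21)/(l^2 + l - 6)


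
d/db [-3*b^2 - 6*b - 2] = -6*b - 6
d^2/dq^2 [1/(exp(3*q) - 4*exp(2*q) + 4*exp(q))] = (9*exp(2*q) - 8*exp(q) + 4)*exp(-q)/(exp(4*q) - 8*exp(3*q) + 24*exp(2*q) - 32*exp(q) + 16)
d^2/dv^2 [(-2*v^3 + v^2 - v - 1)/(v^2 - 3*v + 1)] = 4*(-7*v^3 + 6*v^2 + 3*v - 5)/(v^6 - 9*v^5 + 30*v^4 - 45*v^3 + 30*v^2 - 9*v + 1)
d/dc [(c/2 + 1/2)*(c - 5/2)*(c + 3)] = 3*c^2/2 + 3*c/2 - 7/2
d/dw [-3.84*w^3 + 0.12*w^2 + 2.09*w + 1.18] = -11.52*w^2 + 0.24*w + 2.09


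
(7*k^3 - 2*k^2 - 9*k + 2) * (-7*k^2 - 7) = -49*k^5 + 14*k^4 + 14*k^3 + 63*k - 14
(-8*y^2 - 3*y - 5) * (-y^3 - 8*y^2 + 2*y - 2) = 8*y^5 + 67*y^4 + 13*y^3 + 50*y^2 - 4*y + 10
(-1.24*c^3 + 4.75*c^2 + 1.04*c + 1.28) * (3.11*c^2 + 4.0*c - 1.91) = -3.8564*c^5 + 9.8125*c^4 + 24.6028*c^3 - 0.9317*c^2 + 3.1336*c - 2.4448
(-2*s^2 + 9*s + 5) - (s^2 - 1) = -3*s^2 + 9*s + 6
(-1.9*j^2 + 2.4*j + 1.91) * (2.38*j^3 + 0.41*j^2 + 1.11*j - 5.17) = -4.522*j^5 + 4.933*j^4 + 3.4208*j^3 + 13.2701*j^2 - 10.2879*j - 9.8747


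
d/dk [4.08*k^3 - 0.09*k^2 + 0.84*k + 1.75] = 12.24*k^2 - 0.18*k + 0.84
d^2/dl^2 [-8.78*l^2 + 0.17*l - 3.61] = -17.5600000000000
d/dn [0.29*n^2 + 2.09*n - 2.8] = 0.58*n + 2.09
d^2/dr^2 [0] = 0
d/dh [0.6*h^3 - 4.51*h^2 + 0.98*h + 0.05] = 1.8*h^2 - 9.02*h + 0.98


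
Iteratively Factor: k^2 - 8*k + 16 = (k - 4)*(k - 4)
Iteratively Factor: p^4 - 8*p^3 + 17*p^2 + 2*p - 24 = (p - 3)*(p^3 - 5*p^2 + 2*p + 8) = (p - 4)*(p - 3)*(p^2 - p - 2) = (p - 4)*(p - 3)*(p - 2)*(p + 1)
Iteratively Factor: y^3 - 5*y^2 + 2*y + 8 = (y - 2)*(y^2 - 3*y - 4) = (y - 4)*(y - 2)*(y + 1)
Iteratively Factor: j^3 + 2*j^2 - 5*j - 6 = (j + 1)*(j^2 + j - 6) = (j + 1)*(j + 3)*(j - 2)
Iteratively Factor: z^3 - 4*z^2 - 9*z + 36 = (z - 3)*(z^2 - z - 12) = (z - 3)*(z + 3)*(z - 4)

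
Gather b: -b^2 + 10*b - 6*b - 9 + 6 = -b^2 + 4*b - 3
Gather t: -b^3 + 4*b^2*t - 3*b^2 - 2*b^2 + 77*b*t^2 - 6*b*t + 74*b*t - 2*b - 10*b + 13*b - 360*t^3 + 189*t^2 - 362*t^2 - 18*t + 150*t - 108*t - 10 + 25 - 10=-b^3 - 5*b^2 + b - 360*t^3 + t^2*(77*b - 173) + t*(4*b^2 + 68*b + 24) + 5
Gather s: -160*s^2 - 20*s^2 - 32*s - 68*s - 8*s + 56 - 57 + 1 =-180*s^2 - 108*s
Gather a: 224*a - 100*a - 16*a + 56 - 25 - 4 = 108*a + 27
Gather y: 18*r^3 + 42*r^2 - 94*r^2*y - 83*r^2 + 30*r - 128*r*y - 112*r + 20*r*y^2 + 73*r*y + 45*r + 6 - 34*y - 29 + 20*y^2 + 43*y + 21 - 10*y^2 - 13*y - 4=18*r^3 - 41*r^2 - 37*r + y^2*(20*r + 10) + y*(-94*r^2 - 55*r - 4) - 6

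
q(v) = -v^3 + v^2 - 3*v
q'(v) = -3*v^2 + 2*v - 3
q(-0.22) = 0.72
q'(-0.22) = -3.59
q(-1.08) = 5.67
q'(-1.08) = -8.66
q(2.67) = -19.92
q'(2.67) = -19.05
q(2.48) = -16.54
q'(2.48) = -16.49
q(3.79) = -51.45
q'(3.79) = -38.51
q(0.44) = -1.21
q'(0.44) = -2.70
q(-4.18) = 103.05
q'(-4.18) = -63.78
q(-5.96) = 265.11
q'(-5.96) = -121.48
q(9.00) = -675.00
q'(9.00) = -228.00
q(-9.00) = 837.00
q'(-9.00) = -264.00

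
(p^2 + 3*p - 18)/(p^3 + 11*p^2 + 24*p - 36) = (p - 3)/(p^2 + 5*p - 6)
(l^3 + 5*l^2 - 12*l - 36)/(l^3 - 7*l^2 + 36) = (l + 6)/(l - 6)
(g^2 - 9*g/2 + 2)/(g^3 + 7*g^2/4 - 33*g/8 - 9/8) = 4*(2*g^2 - 9*g + 4)/(8*g^3 + 14*g^2 - 33*g - 9)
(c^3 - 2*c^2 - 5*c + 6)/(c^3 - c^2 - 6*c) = (c - 1)/c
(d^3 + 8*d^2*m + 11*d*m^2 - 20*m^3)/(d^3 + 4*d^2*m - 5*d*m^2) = (d + 4*m)/d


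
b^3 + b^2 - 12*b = b*(b - 3)*(b + 4)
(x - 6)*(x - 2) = x^2 - 8*x + 12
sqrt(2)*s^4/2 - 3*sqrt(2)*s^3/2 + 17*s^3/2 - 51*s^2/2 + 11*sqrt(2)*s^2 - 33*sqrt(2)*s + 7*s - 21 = (s - 3)*(s + sqrt(2))*(s + 7*sqrt(2))*(sqrt(2)*s/2 + 1/2)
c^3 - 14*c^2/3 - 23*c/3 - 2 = (c - 6)*(c + 1/3)*(c + 1)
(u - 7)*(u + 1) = u^2 - 6*u - 7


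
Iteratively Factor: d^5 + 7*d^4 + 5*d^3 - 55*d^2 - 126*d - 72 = (d - 3)*(d^4 + 10*d^3 + 35*d^2 + 50*d + 24) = (d - 3)*(d + 1)*(d^3 + 9*d^2 + 26*d + 24) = (d - 3)*(d + 1)*(d + 3)*(d^2 + 6*d + 8) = (d - 3)*(d + 1)*(d + 3)*(d + 4)*(d + 2)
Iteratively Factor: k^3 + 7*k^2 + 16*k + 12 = (k + 3)*(k^2 + 4*k + 4) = (k + 2)*(k + 3)*(k + 2)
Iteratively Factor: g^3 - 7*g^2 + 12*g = (g - 3)*(g^2 - 4*g) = g*(g - 3)*(g - 4)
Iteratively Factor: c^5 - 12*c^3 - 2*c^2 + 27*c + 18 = (c + 3)*(c^4 - 3*c^3 - 3*c^2 + 7*c + 6) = (c + 1)*(c + 3)*(c^3 - 4*c^2 + c + 6) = (c - 2)*(c + 1)*(c + 3)*(c^2 - 2*c - 3) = (c - 3)*(c - 2)*(c + 1)*(c + 3)*(c + 1)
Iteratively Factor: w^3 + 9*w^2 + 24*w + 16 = (w + 4)*(w^2 + 5*w + 4) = (w + 4)^2*(w + 1)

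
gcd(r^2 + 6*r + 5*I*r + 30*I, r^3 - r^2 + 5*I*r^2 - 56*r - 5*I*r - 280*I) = r + 5*I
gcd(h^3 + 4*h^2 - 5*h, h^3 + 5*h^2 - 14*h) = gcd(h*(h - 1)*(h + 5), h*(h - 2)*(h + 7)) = h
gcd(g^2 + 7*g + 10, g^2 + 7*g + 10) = g^2 + 7*g + 10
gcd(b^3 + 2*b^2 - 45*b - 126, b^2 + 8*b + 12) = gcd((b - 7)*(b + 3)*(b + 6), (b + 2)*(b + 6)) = b + 6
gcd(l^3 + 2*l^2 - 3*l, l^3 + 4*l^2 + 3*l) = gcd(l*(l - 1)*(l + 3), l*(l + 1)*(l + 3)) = l^2 + 3*l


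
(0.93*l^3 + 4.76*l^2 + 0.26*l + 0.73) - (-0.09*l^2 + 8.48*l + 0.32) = 0.93*l^3 + 4.85*l^2 - 8.22*l + 0.41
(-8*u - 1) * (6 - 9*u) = 72*u^2 - 39*u - 6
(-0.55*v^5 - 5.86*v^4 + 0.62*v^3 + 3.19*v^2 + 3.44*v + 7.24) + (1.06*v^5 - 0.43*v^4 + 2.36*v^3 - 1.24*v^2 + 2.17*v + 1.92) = 0.51*v^5 - 6.29*v^4 + 2.98*v^3 + 1.95*v^2 + 5.61*v + 9.16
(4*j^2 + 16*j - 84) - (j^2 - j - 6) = 3*j^2 + 17*j - 78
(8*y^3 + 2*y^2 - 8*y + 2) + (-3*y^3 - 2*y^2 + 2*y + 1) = 5*y^3 - 6*y + 3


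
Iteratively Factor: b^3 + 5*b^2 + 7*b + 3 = (b + 3)*(b^2 + 2*b + 1) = (b + 1)*(b + 3)*(b + 1)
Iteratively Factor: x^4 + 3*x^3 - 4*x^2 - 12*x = (x + 3)*(x^3 - 4*x) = (x + 2)*(x + 3)*(x^2 - 2*x) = x*(x + 2)*(x + 3)*(x - 2)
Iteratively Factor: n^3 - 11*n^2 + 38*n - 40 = (n - 4)*(n^2 - 7*n + 10) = (n - 5)*(n - 4)*(n - 2)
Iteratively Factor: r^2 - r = (r - 1)*(r)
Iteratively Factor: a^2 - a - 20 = (a + 4)*(a - 5)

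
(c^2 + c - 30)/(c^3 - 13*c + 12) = (c^2 + c - 30)/(c^3 - 13*c + 12)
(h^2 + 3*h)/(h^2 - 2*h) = (h + 3)/(h - 2)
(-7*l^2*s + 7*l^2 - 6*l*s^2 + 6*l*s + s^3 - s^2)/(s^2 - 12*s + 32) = (-7*l^2*s + 7*l^2 - 6*l*s^2 + 6*l*s + s^3 - s^2)/(s^2 - 12*s + 32)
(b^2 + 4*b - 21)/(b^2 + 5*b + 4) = (b^2 + 4*b - 21)/(b^2 + 5*b + 4)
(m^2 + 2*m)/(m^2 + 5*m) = (m + 2)/(m + 5)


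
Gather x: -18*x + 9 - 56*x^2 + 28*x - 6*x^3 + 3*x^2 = -6*x^3 - 53*x^2 + 10*x + 9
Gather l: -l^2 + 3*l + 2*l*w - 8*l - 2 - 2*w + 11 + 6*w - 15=-l^2 + l*(2*w - 5) + 4*w - 6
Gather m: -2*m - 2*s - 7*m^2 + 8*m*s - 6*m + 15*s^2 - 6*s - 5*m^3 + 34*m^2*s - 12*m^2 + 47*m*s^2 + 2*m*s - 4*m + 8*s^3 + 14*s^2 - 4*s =-5*m^3 + m^2*(34*s - 19) + m*(47*s^2 + 10*s - 12) + 8*s^3 + 29*s^2 - 12*s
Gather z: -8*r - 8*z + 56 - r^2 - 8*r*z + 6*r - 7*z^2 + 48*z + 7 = -r^2 - 2*r - 7*z^2 + z*(40 - 8*r) + 63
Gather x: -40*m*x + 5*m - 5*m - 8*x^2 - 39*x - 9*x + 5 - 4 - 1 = -8*x^2 + x*(-40*m - 48)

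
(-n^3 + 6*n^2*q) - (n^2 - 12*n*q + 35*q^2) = -n^3 + 6*n^2*q - n^2 + 12*n*q - 35*q^2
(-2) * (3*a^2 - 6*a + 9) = -6*a^2 + 12*a - 18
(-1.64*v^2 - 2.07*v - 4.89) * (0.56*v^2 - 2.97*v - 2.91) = -0.9184*v^4 + 3.7116*v^3 + 8.1819*v^2 + 20.547*v + 14.2299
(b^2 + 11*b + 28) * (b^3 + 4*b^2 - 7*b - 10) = b^5 + 15*b^4 + 65*b^3 + 25*b^2 - 306*b - 280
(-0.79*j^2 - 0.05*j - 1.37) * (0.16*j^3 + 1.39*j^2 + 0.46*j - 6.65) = -0.1264*j^5 - 1.1061*j^4 - 0.6521*j^3 + 3.3262*j^2 - 0.2977*j + 9.1105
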